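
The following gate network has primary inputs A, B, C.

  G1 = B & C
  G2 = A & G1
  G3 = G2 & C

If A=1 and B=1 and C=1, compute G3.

G1 = 1 & 1 = 1
G2 = 1 & 1 = 1
G3 = 1 & 1 = 1

1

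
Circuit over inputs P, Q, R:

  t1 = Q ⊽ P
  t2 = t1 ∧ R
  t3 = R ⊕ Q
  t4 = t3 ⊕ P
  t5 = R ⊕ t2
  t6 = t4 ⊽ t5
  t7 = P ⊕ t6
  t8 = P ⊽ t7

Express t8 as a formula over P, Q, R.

P ⊽ (P ⊕ (((R ⊕ Q) ⊕ P) ⊽ (R ⊕ ((Q ⊽ P) ∧ R))))

t1 = Q ⊽ P
t2 = t1 ∧ R = (Q ⊽ P) ∧ R
t3 = R ⊕ Q
t4 = t3 ⊕ P = (R ⊕ Q) ⊕ P
t5 = R ⊕ t2 = R ⊕ ((Q ⊽ P) ∧ R)
t6 = t4 ⊽ t5 = ((R ⊕ Q) ⊕ P) ⊽ (R ⊕ ((Q ⊽ P) ∧ R))
t7 = P ⊕ t6 = P ⊕ (((R ⊕ Q) ⊕ P) ⊽ (R ⊕ ((Q ⊽ P) ∧ R)))
t8 = P ⊽ t7 = P ⊽ (P ⊕ (((R ⊕ Q) ⊕ P) ⊽ (R ⊕ ((Q ⊽ P) ∧ R))))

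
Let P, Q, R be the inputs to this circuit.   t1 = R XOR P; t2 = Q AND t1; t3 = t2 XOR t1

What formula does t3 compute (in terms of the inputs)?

t1 = R XOR P
t2 = Q AND t1 = Q AND (R XOR P)
t3 = t2 XOR t1 = (Q AND (R XOR P)) XOR (R XOR P)

(Q AND (R XOR P)) XOR (R XOR P)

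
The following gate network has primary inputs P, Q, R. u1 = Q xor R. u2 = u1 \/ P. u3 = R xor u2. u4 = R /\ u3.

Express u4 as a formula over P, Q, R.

R /\ (R xor ((Q xor R) \/ P))

u1 = Q xor R
u2 = u1 \/ P = (Q xor R) \/ P
u3 = R xor u2 = R xor ((Q xor R) \/ P)
u4 = R /\ u3 = R /\ (R xor ((Q xor R) \/ P))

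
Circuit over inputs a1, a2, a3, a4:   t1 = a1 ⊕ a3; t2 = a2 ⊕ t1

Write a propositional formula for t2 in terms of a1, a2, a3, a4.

a2 ⊕ (a1 ⊕ a3)

t1 = a1 ⊕ a3
t2 = a2 ⊕ t1 = a2 ⊕ (a1 ⊕ a3)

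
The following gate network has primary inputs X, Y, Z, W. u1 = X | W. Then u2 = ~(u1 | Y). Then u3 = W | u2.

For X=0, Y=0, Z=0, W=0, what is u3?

1

u1 = 0 | 0 = 0
u2 = ~(0 | 0) = 1
u3 = 0 | 1 = 1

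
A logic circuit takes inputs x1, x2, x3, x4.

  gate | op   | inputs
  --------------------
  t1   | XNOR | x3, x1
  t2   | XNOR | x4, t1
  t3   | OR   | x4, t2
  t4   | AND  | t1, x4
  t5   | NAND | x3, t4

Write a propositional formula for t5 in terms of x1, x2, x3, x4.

x3 NAND ((x3 XNOR x1) AND x4)

t1 = x3 XNOR x1
t4 = t1 AND x4 = (x3 XNOR x1) AND x4
t5 = x3 NAND t4 = x3 NAND ((x3 XNOR x1) AND x4)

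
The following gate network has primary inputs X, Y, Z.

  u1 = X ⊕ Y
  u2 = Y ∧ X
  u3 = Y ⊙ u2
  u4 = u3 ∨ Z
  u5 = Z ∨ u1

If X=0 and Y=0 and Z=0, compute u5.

0

u1 = 0 ⊕ 0 = 0
u5 = 0 ∨ 0 = 0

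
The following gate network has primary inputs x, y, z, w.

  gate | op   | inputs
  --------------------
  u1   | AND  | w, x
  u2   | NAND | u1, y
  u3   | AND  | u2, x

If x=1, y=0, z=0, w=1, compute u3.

1

u1 = 1 AND 1 = 1
u2 = 1 NAND 0 = 1
u3 = 1 AND 1 = 1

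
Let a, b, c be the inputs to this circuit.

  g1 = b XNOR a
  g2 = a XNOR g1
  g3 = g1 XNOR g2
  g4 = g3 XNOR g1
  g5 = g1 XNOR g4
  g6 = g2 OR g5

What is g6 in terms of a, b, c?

(a XNOR (b XNOR a)) OR ((b XNOR a) XNOR (((b XNOR a) XNOR (a XNOR (b XNOR a))) XNOR (b XNOR a)))

g1 = b XNOR a
g2 = a XNOR g1 = a XNOR (b XNOR a)
g3 = g1 XNOR g2 = (b XNOR a) XNOR (a XNOR (b XNOR a))
g4 = g3 XNOR g1 = ((b XNOR a) XNOR (a XNOR (b XNOR a))) XNOR (b XNOR a)
g5 = g1 XNOR g4 = (b XNOR a) XNOR (((b XNOR a) XNOR (a XNOR (b XNOR a))) XNOR (b XNOR a))
g6 = g2 OR g5 = (a XNOR (b XNOR a)) OR ((b XNOR a) XNOR (((b XNOR a) XNOR (a XNOR (b XNOR a))) XNOR (b XNOR a)))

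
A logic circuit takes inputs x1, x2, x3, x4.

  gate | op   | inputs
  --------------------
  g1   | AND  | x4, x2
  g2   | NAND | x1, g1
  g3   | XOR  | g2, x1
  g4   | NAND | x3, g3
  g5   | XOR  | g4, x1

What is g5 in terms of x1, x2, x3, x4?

g1 = x4 AND x2
g2 = x1 NAND g1 = x1 NAND (x4 AND x2)
g3 = g2 XOR x1 = (x1 NAND (x4 AND x2)) XOR x1
g4 = x3 NAND g3 = x3 NAND ((x1 NAND (x4 AND x2)) XOR x1)
g5 = g4 XOR x1 = (x3 NAND ((x1 NAND (x4 AND x2)) XOR x1)) XOR x1

(x3 NAND ((x1 NAND (x4 AND x2)) XOR x1)) XOR x1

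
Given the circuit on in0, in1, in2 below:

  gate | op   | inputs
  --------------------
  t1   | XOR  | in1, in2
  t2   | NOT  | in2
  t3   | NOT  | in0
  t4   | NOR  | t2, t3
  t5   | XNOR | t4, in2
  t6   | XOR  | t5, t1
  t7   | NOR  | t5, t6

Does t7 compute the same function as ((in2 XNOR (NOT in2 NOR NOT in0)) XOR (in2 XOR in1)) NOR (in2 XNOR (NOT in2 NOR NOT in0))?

t1 = in1 XOR in2
t2 = NOT in2
t3 = NOT in0
t4 = t2 NOR t3 = NOT in2 NOR NOT in0
t5 = t4 XNOR in2 = (NOT in2 NOR NOT in0) XNOR in2
t6 = t5 XOR t1 = ((NOT in2 NOR NOT in0) XNOR in2) XOR (in1 XOR in2)
t7 = t5 NOR t6 = ((NOT in2 NOR NOT in0) XNOR in2) NOR (((NOT in2 NOR NOT in0) XNOR in2) XOR (in1 XOR in2))
At in0=0, in1=0, in2=0: circuit gives 0, formula gives 0.
At in0=0, in1=1, in2=1: circuit gives 1, formula gives 1.
Agrees on all 8 inputs.

Yes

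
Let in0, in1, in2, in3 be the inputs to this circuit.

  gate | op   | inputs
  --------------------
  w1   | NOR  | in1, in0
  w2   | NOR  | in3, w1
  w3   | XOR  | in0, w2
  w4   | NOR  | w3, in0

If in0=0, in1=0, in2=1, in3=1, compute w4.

w1 = 0 NOR 0 = 1
w2 = 1 NOR 1 = 0
w3 = 0 XOR 0 = 0
w4 = 0 NOR 0 = 1

1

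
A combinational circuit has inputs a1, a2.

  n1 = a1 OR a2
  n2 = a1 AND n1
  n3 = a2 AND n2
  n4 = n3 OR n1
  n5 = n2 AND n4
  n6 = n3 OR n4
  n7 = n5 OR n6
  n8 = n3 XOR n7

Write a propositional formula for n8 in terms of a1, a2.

n1 = a1 OR a2
n2 = a1 AND n1 = a1 AND (a1 OR a2)
n3 = a2 AND n2 = a2 AND (a1 AND (a1 OR a2))
n4 = n3 OR n1 = (a2 AND (a1 AND (a1 OR a2))) OR (a1 OR a2)
n5 = n2 AND n4 = (a1 AND (a1 OR a2)) AND ((a2 AND (a1 AND (a1 OR a2))) OR (a1 OR a2))
n6 = n3 OR n4 = (a2 AND (a1 AND (a1 OR a2))) OR ((a2 AND (a1 AND (a1 OR a2))) OR (a1 OR a2))
n7 = n5 OR n6 = ((a1 AND (a1 OR a2)) AND ((a2 AND (a1 AND (a1 OR a2))) OR (a1 OR a2))) OR ((a2 AND (a1 AND (a1 OR a2))) OR ((a2 AND (a1 AND (a1 OR a2))) OR (a1 OR a2)))
n8 = n3 XOR n7 = (a2 AND (a1 AND (a1 OR a2))) XOR (((a1 AND (a1 OR a2)) AND ((a2 AND (a1 AND (a1 OR a2))) OR (a1 OR a2))) OR ((a2 AND (a1 AND (a1 OR a2))) OR ((a2 AND (a1 AND (a1 OR a2))) OR (a1 OR a2))))

(a2 AND (a1 AND (a1 OR a2))) XOR (((a1 AND (a1 OR a2)) AND ((a2 AND (a1 AND (a1 OR a2))) OR (a1 OR a2))) OR ((a2 AND (a1 AND (a1 OR a2))) OR ((a2 AND (a1 AND (a1 OR a2))) OR (a1 OR a2))))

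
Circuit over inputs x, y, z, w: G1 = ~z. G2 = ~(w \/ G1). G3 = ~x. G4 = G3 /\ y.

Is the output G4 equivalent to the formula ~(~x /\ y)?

No

G3 = ~x
G4 = G3 /\ y = ~x /\ y
At x=0, y=0, z=0, w=0: circuit gives 0, formula gives 1.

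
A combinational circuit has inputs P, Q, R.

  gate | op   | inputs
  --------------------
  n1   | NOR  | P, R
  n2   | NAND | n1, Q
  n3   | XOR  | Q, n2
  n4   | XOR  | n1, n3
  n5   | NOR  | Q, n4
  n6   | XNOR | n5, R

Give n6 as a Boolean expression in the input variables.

(Q NOR ((P NOR R) XOR (Q XOR ((P NOR R) NAND Q)))) XNOR R

n1 = P NOR R
n2 = n1 NAND Q = (P NOR R) NAND Q
n3 = Q XOR n2 = Q XOR ((P NOR R) NAND Q)
n4 = n1 XOR n3 = (P NOR R) XOR (Q XOR ((P NOR R) NAND Q))
n5 = Q NOR n4 = Q NOR ((P NOR R) XOR (Q XOR ((P NOR R) NAND Q)))
n6 = n5 XNOR R = (Q NOR ((P NOR R) XOR (Q XOR ((P NOR R) NAND Q)))) XNOR R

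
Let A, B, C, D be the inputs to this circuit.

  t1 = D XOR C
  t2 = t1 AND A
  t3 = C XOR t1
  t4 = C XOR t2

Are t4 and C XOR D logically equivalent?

No

t1 = D XOR C
t2 = t1 AND A = (D XOR C) AND A
t4 = C XOR t2 = C XOR ((D XOR C) AND A)
At A=0, B=0, C=0, D=1: circuit gives 0, formula gives 1.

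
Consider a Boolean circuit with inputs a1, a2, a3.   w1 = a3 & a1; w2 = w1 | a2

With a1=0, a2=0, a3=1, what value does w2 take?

0

w1 = 1 & 0 = 0
w2 = 0 | 0 = 0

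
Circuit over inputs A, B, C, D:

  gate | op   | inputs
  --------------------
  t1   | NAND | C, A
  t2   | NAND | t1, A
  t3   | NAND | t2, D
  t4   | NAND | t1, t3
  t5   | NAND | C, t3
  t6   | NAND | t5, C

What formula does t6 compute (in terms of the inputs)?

t1 = C NAND A
t2 = t1 NAND A = (C NAND A) NAND A
t3 = t2 NAND D = ((C NAND A) NAND A) NAND D
t5 = C NAND t3 = C NAND (((C NAND A) NAND A) NAND D)
t6 = t5 NAND C = (C NAND (((C NAND A) NAND A) NAND D)) NAND C

(C NAND (((C NAND A) NAND A) NAND D)) NAND C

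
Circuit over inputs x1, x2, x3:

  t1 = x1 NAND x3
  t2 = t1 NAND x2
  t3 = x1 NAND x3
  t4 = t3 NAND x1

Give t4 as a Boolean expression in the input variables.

(x1 NAND x3) NAND x1

t3 = x1 NAND x3
t4 = t3 NAND x1 = (x1 NAND x3) NAND x1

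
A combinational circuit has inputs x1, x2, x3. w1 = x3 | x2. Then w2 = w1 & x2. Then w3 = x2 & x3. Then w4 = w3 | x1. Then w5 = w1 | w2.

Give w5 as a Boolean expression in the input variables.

(x3 | x2) | ((x3 | x2) & x2)

w1 = x3 | x2
w2 = w1 & x2 = (x3 | x2) & x2
w5 = w1 | w2 = (x3 | x2) | ((x3 | x2) & x2)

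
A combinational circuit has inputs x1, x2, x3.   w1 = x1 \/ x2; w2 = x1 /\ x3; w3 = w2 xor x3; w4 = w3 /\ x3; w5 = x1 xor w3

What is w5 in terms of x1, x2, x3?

w2 = x1 /\ x3
w3 = w2 xor x3 = (x1 /\ x3) xor x3
w5 = x1 xor w3 = x1 xor ((x1 /\ x3) xor x3)

x1 xor ((x1 /\ x3) xor x3)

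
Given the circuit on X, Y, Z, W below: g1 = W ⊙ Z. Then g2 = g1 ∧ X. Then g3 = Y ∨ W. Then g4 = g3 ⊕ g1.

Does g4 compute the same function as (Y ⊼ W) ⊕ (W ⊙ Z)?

No

g1 = W ⊙ Z
g3 = Y ∨ W
g4 = g3 ⊕ g1 = (Y ∨ W) ⊕ (W ⊙ Z)
At X=0, Y=0, Z=0, W=0: circuit gives 1, formula gives 0.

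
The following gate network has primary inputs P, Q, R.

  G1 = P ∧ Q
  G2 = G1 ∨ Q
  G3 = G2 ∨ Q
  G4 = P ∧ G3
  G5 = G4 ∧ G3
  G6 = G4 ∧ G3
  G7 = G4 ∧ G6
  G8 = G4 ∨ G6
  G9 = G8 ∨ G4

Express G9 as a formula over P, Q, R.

G1 = P ∧ Q
G2 = G1 ∨ Q = (P ∧ Q) ∨ Q
G3 = G2 ∨ Q = ((P ∧ Q) ∨ Q) ∨ Q
G4 = P ∧ G3 = P ∧ (((P ∧ Q) ∨ Q) ∨ Q)
G6 = G4 ∧ G3 = (P ∧ (((P ∧ Q) ∨ Q) ∨ Q)) ∧ (((P ∧ Q) ∨ Q) ∨ Q)
G8 = G4 ∨ G6 = (P ∧ (((P ∧ Q) ∨ Q) ∨ Q)) ∨ ((P ∧ (((P ∧ Q) ∨ Q) ∨ Q)) ∧ (((P ∧ Q) ∨ Q) ∨ Q))
G9 = G8 ∨ G4 = ((P ∧ (((P ∧ Q) ∨ Q) ∨ Q)) ∨ ((P ∧ (((P ∧ Q) ∨ Q) ∨ Q)) ∧ (((P ∧ Q) ∨ Q) ∨ Q))) ∨ (P ∧ (((P ∧ Q) ∨ Q) ∨ Q))

((P ∧ (((P ∧ Q) ∨ Q) ∨ Q)) ∨ ((P ∧ (((P ∧ Q) ∨ Q) ∨ Q)) ∧ (((P ∧ Q) ∨ Q) ∨ Q))) ∨ (P ∧ (((P ∧ Q) ∨ Q) ∨ Q))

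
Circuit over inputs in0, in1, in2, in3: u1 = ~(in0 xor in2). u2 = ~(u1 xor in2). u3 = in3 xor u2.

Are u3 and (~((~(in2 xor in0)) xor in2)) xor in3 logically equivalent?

u1 = ~(in0 xor in2)
u2 = ~(u1 xor in2) = ~((~(in0 xor in2)) xor in2)
u3 = in3 xor u2 = in3 xor (~((~(in0 xor in2)) xor in2))
At in0=0, in1=0, in2=0, in3=0: circuit gives 0, formula gives 0.
At in0=0, in1=0, in2=0, in3=1: circuit gives 1, formula gives 1.
Agrees on all 16 inputs.

Yes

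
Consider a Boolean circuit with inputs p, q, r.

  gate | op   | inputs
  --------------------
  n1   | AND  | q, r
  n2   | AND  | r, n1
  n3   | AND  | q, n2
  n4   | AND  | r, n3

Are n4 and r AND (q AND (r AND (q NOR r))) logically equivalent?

No

n1 = q AND r
n2 = r AND n1 = r AND (q AND r)
n3 = q AND n2 = q AND (r AND (q AND r))
n4 = r AND n3 = r AND (q AND (r AND (q AND r)))
At p=0, q=1, r=1: circuit gives 1, formula gives 0.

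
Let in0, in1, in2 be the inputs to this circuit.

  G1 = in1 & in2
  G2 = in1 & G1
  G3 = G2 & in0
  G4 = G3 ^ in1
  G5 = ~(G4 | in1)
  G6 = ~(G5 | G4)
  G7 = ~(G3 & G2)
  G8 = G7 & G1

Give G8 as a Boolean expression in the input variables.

G1 = in1 & in2
G2 = in1 & G1 = in1 & (in1 & in2)
G3 = G2 & in0 = (in1 & (in1 & in2)) & in0
G7 = ~(G3 & G2) = ~(((in1 & (in1 & in2)) & in0) & (in1 & (in1 & in2)))
G8 = G7 & G1 = (~(((in1 & (in1 & in2)) & in0) & (in1 & (in1 & in2)))) & (in1 & in2)

(~(((in1 & (in1 & in2)) & in0) & (in1 & (in1 & in2)))) & (in1 & in2)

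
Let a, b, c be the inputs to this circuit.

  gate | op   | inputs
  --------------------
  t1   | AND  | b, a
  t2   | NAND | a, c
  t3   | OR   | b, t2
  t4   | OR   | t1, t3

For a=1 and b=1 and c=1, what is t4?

t1 = 1 AND 1 = 1
t2 = 1 NAND 1 = 0
t3 = 1 OR 0 = 1
t4 = 1 OR 1 = 1

1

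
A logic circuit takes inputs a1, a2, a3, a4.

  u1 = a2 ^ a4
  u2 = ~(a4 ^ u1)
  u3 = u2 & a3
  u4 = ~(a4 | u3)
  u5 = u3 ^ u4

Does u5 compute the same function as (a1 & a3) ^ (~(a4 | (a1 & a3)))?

No

u1 = a2 ^ a4
u2 = ~(a4 ^ u1) = ~(a4 ^ (a2 ^ a4))
u3 = u2 & a3 = (~(a4 ^ (a2 ^ a4))) & a3
u4 = ~(a4 | u3) = ~(a4 | ((~(a4 ^ (a2 ^ a4))) & a3))
u5 = u3 ^ u4 = ((~(a4 ^ (a2 ^ a4))) & a3) ^ (~(a4 | ((~(a4 ^ (a2 ^ a4))) & a3)))
At a1=0, a2=0, a3=1, a4=1: circuit gives 1, formula gives 0.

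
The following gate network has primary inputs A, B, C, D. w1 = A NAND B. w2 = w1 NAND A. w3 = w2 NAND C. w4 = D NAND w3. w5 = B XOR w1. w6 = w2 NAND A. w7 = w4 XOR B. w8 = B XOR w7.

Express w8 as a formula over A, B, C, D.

B XOR ((D NAND (((A NAND B) NAND A) NAND C)) XOR B)

w1 = A NAND B
w2 = w1 NAND A = (A NAND B) NAND A
w3 = w2 NAND C = ((A NAND B) NAND A) NAND C
w4 = D NAND w3 = D NAND (((A NAND B) NAND A) NAND C)
w7 = w4 XOR B = (D NAND (((A NAND B) NAND A) NAND C)) XOR B
w8 = B XOR w7 = B XOR ((D NAND (((A NAND B) NAND A) NAND C)) XOR B)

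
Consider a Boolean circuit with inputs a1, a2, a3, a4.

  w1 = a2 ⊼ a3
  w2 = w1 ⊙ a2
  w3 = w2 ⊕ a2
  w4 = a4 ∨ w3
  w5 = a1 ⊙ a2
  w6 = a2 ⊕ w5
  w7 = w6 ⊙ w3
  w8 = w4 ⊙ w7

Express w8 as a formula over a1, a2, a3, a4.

(a4 ∨ (((a2 ⊼ a3) ⊙ a2) ⊕ a2)) ⊙ ((a2 ⊕ (a1 ⊙ a2)) ⊙ (((a2 ⊼ a3) ⊙ a2) ⊕ a2))

w1 = a2 ⊼ a3
w2 = w1 ⊙ a2 = (a2 ⊼ a3) ⊙ a2
w3 = w2 ⊕ a2 = ((a2 ⊼ a3) ⊙ a2) ⊕ a2
w4 = a4 ∨ w3 = a4 ∨ (((a2 ⊼ a3) ⊙ a2) ⊕ a2)
w5 = a1 ⊙ a2
w6 = a2 ⊕ w5 = a2 ⊕ (a1 ⊙ a2)
w7 = w6 ⊙ w3 = (a2 ⊕ (a1 ⊙ a2)) ⊙ (((a2 ⊼ a3) ⊙ a2) ⊕ a2)
w8 = w4 ⊙ w7 = (a4 ∨ (((a2 ⊼ a3) ⊙ a2) ⊕ a2)) ⊙ ((a2 ⊕ (a1 ⊙ a2)) ⊙ (((a2 ⊼ a3) ⊙ a2) ⊕ a2))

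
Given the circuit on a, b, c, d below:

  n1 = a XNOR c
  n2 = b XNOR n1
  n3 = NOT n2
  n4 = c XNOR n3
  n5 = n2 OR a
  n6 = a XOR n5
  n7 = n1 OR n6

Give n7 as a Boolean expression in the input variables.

(a XNOR c) OR (a XOR ((b XNOR (a XNOR c)) OR a))

n1 = a XNOR c
n2 = b XNOR n1 = b XNOR (a XNOR c)
n5 = n2 OR a = (b XNOR (a XNOR c)) OR a
n6 = a XOR n5 = a XOR ((b XNOR (a XNOR c)) OR a)
n7 = n1 OR n6 = (a XNOR c) OR (a XOR ((b XNOR (a XNOR c)) OR a))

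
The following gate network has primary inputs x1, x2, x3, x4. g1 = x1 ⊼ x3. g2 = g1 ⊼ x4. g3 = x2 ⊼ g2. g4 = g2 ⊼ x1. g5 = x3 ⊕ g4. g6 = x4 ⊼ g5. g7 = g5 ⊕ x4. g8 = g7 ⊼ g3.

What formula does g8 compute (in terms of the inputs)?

g1 = x1 ⊼ x3
g2 = g1 ⊼ x4 = (x1 ⊼ x3) ⊼ x4
g3 = x2 ⊼ g2 = x2 ⊼ ((x1 ⊼ x3) ⊼ x4)
g4 = g2 ⊼ x1 = ((x1 ⊼ x3) ⊼ x4) ⊼ x1
g5 = x3 ⊕ g4 = x3 ⊕ (((x1 ⊼ x3) ⊼ x4) ⊼ x1)
g7 = g5 ⊕ x4 = (x3 ⊕ (((x1 ⊼ x3) ⊼ x4) ⊼ x1)) ⊕ x4
g8 = g7 ⊼ g3 = ((x3 ⊕ (((x1 ⊼ x3) ⊼ x4) ⊼ x1)) ⊕ x4) ⊼ (x2 ⊼ ((x1 ⊼ x3) ⊼ x4))

((x3 ⊕ (((x1 ⊼ x3) ⊼ x4) ⊼ x1)) ⊕ x4) ⊼ (x2 ⊼ ((x1 ⊼ x3) ⊼ x4))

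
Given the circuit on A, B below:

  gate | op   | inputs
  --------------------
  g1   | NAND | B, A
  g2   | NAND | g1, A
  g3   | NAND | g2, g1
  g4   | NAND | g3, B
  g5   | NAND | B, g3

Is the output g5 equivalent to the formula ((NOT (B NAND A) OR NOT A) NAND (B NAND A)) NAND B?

g1 = B NAND A
g2 = g1 NAND A = (B NAND A) NAND A
g3 = g2 NAND g1 = ((B NAND A) NAND A) NAND (B NAND A)
g5 = B NAND g3 = B NAND (((B NAND A) NAND A) NAND (B NAND A))
At A=1, B=1: circuit gives 0, formula gives 0.
At A=0, B=0: circuit gives 1, formula gives 1.
Agrees on all 4 inputs.

Yes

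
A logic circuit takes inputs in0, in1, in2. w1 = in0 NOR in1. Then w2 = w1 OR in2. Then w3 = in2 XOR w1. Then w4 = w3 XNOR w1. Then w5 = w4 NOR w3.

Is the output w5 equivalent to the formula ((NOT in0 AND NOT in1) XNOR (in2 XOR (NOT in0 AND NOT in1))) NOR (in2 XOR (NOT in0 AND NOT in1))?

w1 = in0 NOR in1
w3 = in2 XOR w1 = in2 XOR (in0 NOR in1)
w4 = w3 XNOR w1 = (in2 XOR (in0 NOR in1)) XNOR (in0 NOR in1)
w5 = w4 NOR w3 = ((in2 XOR (in0 NOR in1)) XNOR (in0 NOR in1)) NOR (in2 XOR (in0 NOR in1))
At in0=0, in1=0, in2=0: circuit gives 0, formula gives 0.
At in0=0, in1=0, in2=1: circuit gives 1, formula gives 1.
Agrees on all 8 inputs.

Yes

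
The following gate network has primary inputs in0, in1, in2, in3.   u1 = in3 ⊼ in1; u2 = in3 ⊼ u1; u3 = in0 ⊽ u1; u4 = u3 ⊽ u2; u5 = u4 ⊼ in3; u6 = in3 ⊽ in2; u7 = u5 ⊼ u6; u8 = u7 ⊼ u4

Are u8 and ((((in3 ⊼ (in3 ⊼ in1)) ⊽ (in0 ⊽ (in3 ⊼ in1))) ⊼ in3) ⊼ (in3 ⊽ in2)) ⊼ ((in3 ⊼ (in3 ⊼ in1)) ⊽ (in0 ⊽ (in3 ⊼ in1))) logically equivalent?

Yes

u1 = in3 ⊼ in1
u2 = in3 ⊼ u1 = in3 ⊼ (in3 ⊼ in1)
u3 = in0 ⊽ u1 = in0 ⊽ (in3 ⊼ in1)
u4 = u3 ⊽ u2 = (in0 ⊽ (in3 ⊼ in1)) ⊽ (in3 ⊼ (in3 ⊼ in1))
u5 = u4 ⊼ in3 = ((in0 ⊽ (in3 ⊼ in1)) ⊽ (in3 ⊼ (in3 ⊼ in1))) ⊼ in3
u6 = in3 ⊽ in2
u7 = u5 ⊼ u6 = (((in0 ⊽ (in3 ⊼ in1)) ⊽ (in3 ⊼ (in3 ⊼ in1))) ⊼ in3) ⊼ (in3 ⊽ in2)
u8 = u7 ⊼ u4 = ((((in0 ⊽ (in3 ⊼ in1)) ⊽ (in3 ⊼ (in3 ⊼ in1))) ⊼ in3) ⊼ (in3 ⊽ in2)) ⊼ ((in0 ⊽ (in3 ⊼ in1)) ⊽ (in3 ⊼ (in3 ⊼ in1)))
At in0=0, in1=0, in2=0, in3=1: circuit gives 0, formula gives 0.
At in0=0, in1=0, in2=0, in3=0: circuit gives 1, formula gives 1.
Agrees on all 16 inputs.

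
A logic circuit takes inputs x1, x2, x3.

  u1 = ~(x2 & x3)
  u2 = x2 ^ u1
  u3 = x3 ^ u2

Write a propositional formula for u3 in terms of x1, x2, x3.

x3 ^ (x2 ^ (~(x2 & x3)))

u1 = ~(x2 & x3)
u2 = x2 ^ u1 = x2 ^ (~(x2 & x3))
u3 = x3 ^ u2 = x3 ^ (x2 ^ (~(x2 & x3)))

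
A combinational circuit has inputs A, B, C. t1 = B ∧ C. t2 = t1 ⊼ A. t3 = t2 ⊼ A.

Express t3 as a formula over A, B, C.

((B ∧ C) ⊼ A) ⊼ A

t1 = B ∧ C
t2 = t1 ⊼ A = (B ∧ C) ⊼ A
t3 = t2 ⊼ A = ((B ∧ C) ⊼ A) ⊼ A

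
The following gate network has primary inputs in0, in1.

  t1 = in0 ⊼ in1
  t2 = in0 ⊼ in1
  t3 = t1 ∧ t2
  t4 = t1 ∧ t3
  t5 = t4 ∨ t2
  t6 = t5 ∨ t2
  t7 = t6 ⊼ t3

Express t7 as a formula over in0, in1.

((((in0 ⊼ in1) ∧ ((in0 ⊼ in1) ∧ (in0 ⊼ in1))) ∨ (in0 ⊼ in1)) ∨ (in0 ⊼ in1)) ⊼ ((in0 ⊼ in1) ∧ (in0 ⊼ in1))

t1 = in0 ⊼ in1
t2 = in0 ⊼ in1
t3 = t1 ∧ t2 = (in0 ⊼ in1) ∧ (in0 ⊼ in1)
t4 = t1 ∧ t3 = (in0 ⊼ in1) ∧ ((in0 ⊼ in1) ∧ (in0 ⊼ in1))
t5 = t4 ∨ t2 = ((in0 ⊼ in1) ∧ ((in0 ⊼ in1) ∧ (in0 ⊼ in1))) ∨ (in0 ⊼ in1)
t6 = t5 ∨ t2 = (((in0 ⊼ in1) ∧ ((in0 ⊼ in1) ∧ (in0 ⊼ in1))) ∨ (in0 ⊼ in1)) ∨ (in0 ⊼ in1)
t7 = t6 ⊼ t3 = ((((in0 ⊼ in1) ∧ ((in0 ⊼ in1) ∧ (in0 ⊼ in1))) ∨ (in0 ⊼ in1)) ∨ (in0 ⊼ in1)) ⊼ ((in0 ⊼ in1) ∧ (in0 ⊼ in1))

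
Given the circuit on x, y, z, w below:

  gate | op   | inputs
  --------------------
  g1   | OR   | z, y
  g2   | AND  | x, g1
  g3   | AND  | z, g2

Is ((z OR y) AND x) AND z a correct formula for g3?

Yes

g1 = z OR y
g2 = x AND g1 = x AND (z OR y)
g3 = z AND g2 = z AND (x AND (z OR y))
At x=0, y=0, z=0, w=0: circuit gives 0, formula gives 0.
At x=1, y=0, z=1, w=0: circuit gives 1, formula gives 1.
Agrees on all 16 inputs.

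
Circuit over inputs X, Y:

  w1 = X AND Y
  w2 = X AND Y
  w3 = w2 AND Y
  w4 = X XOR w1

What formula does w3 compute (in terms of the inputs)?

(X AND Y) AND Y

w2 = X AND Y
w3 = w2 AND Y = (X AND Y) AND Y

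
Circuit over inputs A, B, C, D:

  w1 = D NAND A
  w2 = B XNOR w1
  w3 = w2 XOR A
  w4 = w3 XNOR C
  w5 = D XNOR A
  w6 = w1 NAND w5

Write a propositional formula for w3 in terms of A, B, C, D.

w1 = D NAND A
w2 = B XNOR w1 = B XNOR (D NAND A)
w3 = w2 XOR A = (B XNOR (D NAND A)) XOR A

(B XNOR (D NAND A)) XOR A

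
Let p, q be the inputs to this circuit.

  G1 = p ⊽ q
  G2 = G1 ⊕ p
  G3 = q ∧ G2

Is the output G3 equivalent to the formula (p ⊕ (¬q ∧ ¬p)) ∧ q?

G1 = p ⊽ q
G2 = G1 ⊕ p = (p ⊽ q) ⊕ p
G3 = q ∧ G2 = q ∧ ((p ⊽ q) ⊕ p)
At p=0, q=0: circuit gives 0, formula gives 0.
At p=1, q=1: circuit gives 1, formula gives 1.
Agrees on all 4 inputs.

Yes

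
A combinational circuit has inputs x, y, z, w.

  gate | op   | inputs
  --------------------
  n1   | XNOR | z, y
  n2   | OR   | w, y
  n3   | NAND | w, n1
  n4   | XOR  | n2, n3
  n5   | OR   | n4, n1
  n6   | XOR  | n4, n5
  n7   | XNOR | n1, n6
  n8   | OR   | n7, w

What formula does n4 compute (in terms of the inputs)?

(w OR y) XOR (w NAND (z XNOR y))

n1 = z XNOR y
n2 = w OR y
n3 = w NAND n1 = w NAND (z XNOR y)
n4 = n2 XOR n3 = (w OR y) XOR (w NAND (z XNOR y))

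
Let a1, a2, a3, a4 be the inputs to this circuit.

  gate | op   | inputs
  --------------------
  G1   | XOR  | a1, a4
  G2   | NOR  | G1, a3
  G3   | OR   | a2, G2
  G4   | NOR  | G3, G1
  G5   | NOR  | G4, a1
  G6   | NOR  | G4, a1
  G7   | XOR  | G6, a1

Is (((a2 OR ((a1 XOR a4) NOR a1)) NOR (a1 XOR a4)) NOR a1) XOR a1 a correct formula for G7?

No

G1 = a1 XOR a4
G2 = G1 NOR a3 = (a1 XOR a4) NOR a3
G3 = a2 OR G2 = a2 OR ((a1 XOR a4) NOR a3)
G4 = G3 NOR G1 = (a2 OR ((a1 XOR a4) NOR a3)) NOR (a1 XOR a4)
G6 = G4 NOR a1 = ((a2 OR ((a1 XOR a4) NOR a3)) NOR (a1 XOR a4)) NOR a1
G7 = G6 XOR a1 = (((a2 OR ((a1 XOR a4) NOR a3)) NOR (a1 XOR a4)) NOR a1) XOR a1
At a1=0, a2=0, a3=1, a4=0: circuit gives 0, formula gives 1.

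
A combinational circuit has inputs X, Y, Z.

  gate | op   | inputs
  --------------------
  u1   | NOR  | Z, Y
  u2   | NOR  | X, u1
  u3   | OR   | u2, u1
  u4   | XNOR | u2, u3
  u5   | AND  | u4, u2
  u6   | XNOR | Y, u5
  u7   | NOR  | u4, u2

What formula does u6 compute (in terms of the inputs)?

Y XNOR (((X NOR (Z NOR Y)) XNOR ((X NOR (Z NOR Y)) OR (Z NOR Y))) AND (X NOR (Z NOR Y)))

u1 = Z NOR Y
u2 = X NOR u1 = X NOR (Z NOR Y)
u3 = u2 OR u1 = (X NOR (Z NOR Y)) OR (Z NOR Y)
u4 = u2 XNOR u3 = (X NOR (Z NOR Y)) XNOR ((X NOR (Z NOR Y)) OR (Z NOR Y))
u5 = u4 AND u2 = ((X NOR (Z NOR Y)) XNOR ((X NOR (Z NOR Y)) OR (Z NOR Y))) AND (X NOR (Z NOR Y))
u6 = Y XNOR u5 = Y XNOR (((X NOR (Z NOR Y)) XNOR ((X NOR (Z NOR Y)) OR (Z NOR Y))) AND (X NOR (Z NOR Y)))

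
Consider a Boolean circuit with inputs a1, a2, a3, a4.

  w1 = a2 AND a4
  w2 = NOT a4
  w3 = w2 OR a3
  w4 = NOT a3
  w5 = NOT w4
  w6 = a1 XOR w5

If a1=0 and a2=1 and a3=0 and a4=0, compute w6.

w4 = NOT 0 = 1
w5 = NOT 1 = 0
w6 = 0 XOR 0 = 0

0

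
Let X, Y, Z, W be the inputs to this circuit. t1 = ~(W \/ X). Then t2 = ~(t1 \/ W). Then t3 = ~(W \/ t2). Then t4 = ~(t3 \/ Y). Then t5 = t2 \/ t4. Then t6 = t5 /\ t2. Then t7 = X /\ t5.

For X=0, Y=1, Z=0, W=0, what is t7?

t1 = ~(0 \/ 0) = 1
t2 = ~(1 \/ 0) = 0
t3 = ~(0 \/ 0) = 1
t4 = ~(1 \/ 1) = 0
t5 = 0 \/ 0 = 0
t7 = 0 /\ 0 = 0

0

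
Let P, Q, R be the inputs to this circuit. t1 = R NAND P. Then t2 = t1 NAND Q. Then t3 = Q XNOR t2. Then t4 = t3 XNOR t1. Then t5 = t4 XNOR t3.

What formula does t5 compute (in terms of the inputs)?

t1 = R NAND P
t2 = t1 NAND Q = (R NAND P) NAND Q
t3 = Q XNOR t2 = Q XNOR ((R NAND P) NAND Q)
t4 = t3 XNOR t1 = (Q XNOR ((R NAND P) NAND Q)) XNOR (R NAND P)
t5 = t4 XNOR t3 = ((Q XNOR ((R NAND P) NAND Q)) XNOR (R NAND P)) XNOR (Q XNOR ((R NAND P) NAND Q))

((Q XNOR ((R NAND P) NAND Q)) XNOR (R NAND P)) XNOR (Q XNOR ((R NAND P) NAND Q))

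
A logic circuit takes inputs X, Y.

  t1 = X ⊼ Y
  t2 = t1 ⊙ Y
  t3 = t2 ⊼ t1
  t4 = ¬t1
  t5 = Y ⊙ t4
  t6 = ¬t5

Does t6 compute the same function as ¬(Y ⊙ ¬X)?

t1 = X ⊼ Y
t4 = ¬t1 = ¬(X ⊼ Y)
t5 = Y ⊙ t4 = Y ⊙ ¬(X ⊼ Y)
t6 = ¬t5 = ¬(Y ⊙ ¬(X ⊼ Y))
At X=0, Y=0: circuit gives 0, formula gives 1.

No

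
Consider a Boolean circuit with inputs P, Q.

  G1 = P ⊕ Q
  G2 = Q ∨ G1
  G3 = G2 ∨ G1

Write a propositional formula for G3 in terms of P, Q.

(Q ∨ (P ⊕ Q)) ∨ (P ⊕ Q)

G1 = P ⊕ Q
G2 = Q ∨ G1 = Q ∨ (P ⊕ Q)
G3 = G2 ∨ G1 = (Q ∨ (P ⊕ Q)) ∨ (P ⊕ Q)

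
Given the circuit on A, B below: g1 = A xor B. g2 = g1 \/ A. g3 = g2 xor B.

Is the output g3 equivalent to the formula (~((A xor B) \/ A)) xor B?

No

g1 = A xor B
g2 = g1 \/ A = (A xor B) \/ A
g3 = g2 xor B = ((A xor B) \/ A) xor B
At A=0, B=0: circuit gives 0, formula gives 1.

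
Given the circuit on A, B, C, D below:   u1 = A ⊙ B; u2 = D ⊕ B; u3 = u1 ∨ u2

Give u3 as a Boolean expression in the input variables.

(A ⊙ B) ∨ (D ⊕ B)

u1 = A ⊙ B
u2 = D ⊕ B
u3 = u1 ∨ u2 = (A ⊙ B) ∨ (D ⊕ B)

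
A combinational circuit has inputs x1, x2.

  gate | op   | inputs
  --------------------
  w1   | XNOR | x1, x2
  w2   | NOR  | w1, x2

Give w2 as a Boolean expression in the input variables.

(x1 XNOR x2) NOR x2

w1 = x1 XNOR x2
w2 = w1 NOR x2 = (x1 XNOR x2) NOR x2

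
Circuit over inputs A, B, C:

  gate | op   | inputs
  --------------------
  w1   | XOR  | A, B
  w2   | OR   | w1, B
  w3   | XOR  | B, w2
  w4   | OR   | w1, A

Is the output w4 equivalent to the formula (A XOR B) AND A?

w1 = A XOR B
w4 = w1 OR A = (A XOR B) OR A
At A=0, B=1, C=0: circuit gives 1, formula gives 0.

No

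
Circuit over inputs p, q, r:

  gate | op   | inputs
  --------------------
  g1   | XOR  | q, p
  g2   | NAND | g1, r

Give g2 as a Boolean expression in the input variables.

g1 = q XOR p
g2 = g1 NAND r = (q XOR p) NAND r

(q XOR p) NAND r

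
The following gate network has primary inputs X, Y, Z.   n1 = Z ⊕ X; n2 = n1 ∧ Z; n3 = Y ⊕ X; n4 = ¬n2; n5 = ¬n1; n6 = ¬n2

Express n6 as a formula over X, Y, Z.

¬((Z ⊕ X) ∧ Z)

n1 = Z ⊕ X
n2 = n1 ∧ Z = (Z ⊕ X) ∧ Z
n6 = ¬n2 = ¬((Z ⊕ X) ∧ Z)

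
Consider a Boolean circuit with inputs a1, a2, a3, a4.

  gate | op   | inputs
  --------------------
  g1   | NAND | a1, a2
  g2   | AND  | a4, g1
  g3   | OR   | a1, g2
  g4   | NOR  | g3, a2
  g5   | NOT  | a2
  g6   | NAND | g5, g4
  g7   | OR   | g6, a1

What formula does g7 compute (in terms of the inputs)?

g1 = a1 NAND a2
g2 = a4 AND g1 = a4 AND (a1 NAND a2)
g3 = a1 OR g2 = a1 OR (a4 AND (a1 NAND a2))
g4 = g3 NOR a2 = (a1 OR (a4 AND (a1 NAND a2))) NOR a2
g5 = NOT a2
g6 = g5 NAND g4 = NOT a2 NAND ((a1 OR (a4 AND (a1 NAND a2))) NOR a2)
g7 = g6 OR a1 = (NOT a2 NAND ((a1 OR (a4 AND (a1 NAND a2))) NOR a2)) OR a1

(NOT a2 NAND ((a1 OR (a4 AND (a1 NAND a2))) NOR a2)) OR a1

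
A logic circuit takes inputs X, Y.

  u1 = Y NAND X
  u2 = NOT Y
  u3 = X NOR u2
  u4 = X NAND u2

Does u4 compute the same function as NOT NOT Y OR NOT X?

Yes

u2 = NOT Y
u4 = X NAND u2 = X NAND NOT Y
At X=1, Y=0: circuit gives 0, formula gives 0.
At X=0, Y=0: circuit gives 1, formula gives 1.
Agrees on all 4 inputs.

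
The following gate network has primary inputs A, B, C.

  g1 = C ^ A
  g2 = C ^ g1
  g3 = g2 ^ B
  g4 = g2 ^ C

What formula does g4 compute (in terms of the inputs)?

(C ^ (C ^ A)) ^ C

g1 = C ^ A
g2 = C ^ g1 = C ^ (C ^ A)
g4 = g2 ^ C = (C ^ (C ^ A)) ^ C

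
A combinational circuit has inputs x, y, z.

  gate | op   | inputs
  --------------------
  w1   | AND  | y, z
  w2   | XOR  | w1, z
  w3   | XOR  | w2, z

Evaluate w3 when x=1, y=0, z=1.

0

w1 = 0 AND 1 = 0
w2 = 0 XOR 1 = 1
w3 = 1 XOR 1 = 0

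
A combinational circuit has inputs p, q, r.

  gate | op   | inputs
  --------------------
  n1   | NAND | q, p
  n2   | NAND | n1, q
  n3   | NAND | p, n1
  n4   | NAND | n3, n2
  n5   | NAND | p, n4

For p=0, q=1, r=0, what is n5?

n1 = 1 NAND 0 = 1
n2 = 1 NAND 1 = 0
n3 = 0 NAND 1 = 1
n4 = 1 NAND 0 = 1
n5 = 0 NAND 1 = 1

1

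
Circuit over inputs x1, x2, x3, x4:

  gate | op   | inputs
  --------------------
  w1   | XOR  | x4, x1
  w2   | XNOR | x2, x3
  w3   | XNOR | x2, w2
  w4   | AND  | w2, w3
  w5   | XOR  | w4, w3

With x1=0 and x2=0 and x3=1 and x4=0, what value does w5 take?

1

w2 = 0 XNOR 1 = 0
w3 = 0 XNOR 0 = 1
w4 = 0 AND 1 = 0
w5 = 0 XOR 1 = 1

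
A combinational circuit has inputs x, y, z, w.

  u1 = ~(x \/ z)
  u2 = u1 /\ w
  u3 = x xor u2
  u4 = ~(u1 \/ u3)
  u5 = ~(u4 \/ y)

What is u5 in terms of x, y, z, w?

u1 = ~(x \/ z)
u2 = u1 /\ w = (~(x \/ z)) /\ w
u3 = x xor u2 = x xor ((~(x \/ z)) /\ w)
u4 = ~(u1 \/ u3) = ~((~(x \/ z)) \/ (x xor ((~(x \/ z)) /\ w)))
u5 = ~(u4 \/ y) = ~((~((~(x \/ z)) \/ (x xor ((~(x \/ z)) /\ w)))) \/ y)

~((~((~(x \/ z)) \/ (x xor ((~(x \/ z)) /\ w)))) \/ y)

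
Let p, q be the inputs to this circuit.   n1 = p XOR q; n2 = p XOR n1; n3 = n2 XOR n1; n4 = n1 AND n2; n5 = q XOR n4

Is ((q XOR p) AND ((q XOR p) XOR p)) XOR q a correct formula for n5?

n1 = p XOR q
n2 = p XOR n1 = p XOR (p XOR q)
n4 = n1 AND n2 = (p XOR q) AND (p XOR (p XOR q))
n5 = q XOR n4 = q XOR ((p XOR q) AND (p XOR (p XOR q)))
At p=0, q=0: circuit gives 0, formula gives 0.
At p=1, q=1: circuit gives 1, formula gives 1.
Agrees on all 4 inputs.

Yes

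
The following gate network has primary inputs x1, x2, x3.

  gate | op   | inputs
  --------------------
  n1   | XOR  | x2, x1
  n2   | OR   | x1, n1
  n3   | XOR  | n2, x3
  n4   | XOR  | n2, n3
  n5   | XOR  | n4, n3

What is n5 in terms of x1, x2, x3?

((x1 OR (x2 XOR x1)) XOR ((x1 OR (x2 XOR x1)) XOR x3)) XOR ((x1 OR (x2 XOR x1)) XOR x3)

n1 = x2 XOR x1
n2 = x1 OR n1 = x1 OR (x2 XOR x1)
n3 = n2 XOR x3 = (x1 OR (x2 XOR x1)) XOR x3
n4 = n2 XOR n3 = (x1 OR (x2 XOR x1)) XOR ((x1 OR (x2 XOR x1)) XOR x3)
n5 = n4 XOR n3 = ((x1 OR (x2 XOR x1)) XOR ((x1 OR (x2 XOR x1)) XOR x3)) XOR ((x1 OR (x2 XOR x1)) XOR x3)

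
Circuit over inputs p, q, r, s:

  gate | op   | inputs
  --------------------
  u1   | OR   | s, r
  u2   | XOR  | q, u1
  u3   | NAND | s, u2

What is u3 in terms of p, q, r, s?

u1 = s OR r
u2 = q XOR u1 = q XOR (s OR r)
u3 = s NAND u2 = s NAND (q XOR (s OR r))

s NAND (q XOR (s OR r))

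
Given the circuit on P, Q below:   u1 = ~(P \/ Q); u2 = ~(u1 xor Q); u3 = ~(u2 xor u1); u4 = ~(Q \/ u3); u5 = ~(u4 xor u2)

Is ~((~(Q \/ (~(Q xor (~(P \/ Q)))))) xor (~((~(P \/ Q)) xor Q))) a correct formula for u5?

No

u1 = ~(P \/ Q)
u2 = ~(u1 xor Q) = ~((~(P \/ Q)) xor Q)
u3 = ~(u2 xor u1) = ~((~((~(P \/ Q)) xor Q)) xor (~(P \/ Q)))
u4 = ~(Q \/ u3) = ~(Q \/ (~((~((~(P \/ Q)) xor Q)) xor (~(P \/ Q)))))
u5 = ~(u4 xor u2) = ~((~(Q \/ (~((~((~(P \/ Q)) xor Q)) xor (~(P \/ Q)))))) xor (~((~(P \/ Q)) xor Q)))
At P=1, Q=0: circuit gives 1, formula gives 0.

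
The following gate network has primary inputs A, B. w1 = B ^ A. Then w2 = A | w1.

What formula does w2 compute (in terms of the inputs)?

w1 = B ^ A
w2 = A | w1 = A | (B ^ A)

A | (B ^ A)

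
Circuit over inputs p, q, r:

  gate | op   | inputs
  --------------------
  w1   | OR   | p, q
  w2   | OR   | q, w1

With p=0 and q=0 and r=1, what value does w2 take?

0

w1 = 0 OR 0 = 0
w2 = 0 OR 0 = 0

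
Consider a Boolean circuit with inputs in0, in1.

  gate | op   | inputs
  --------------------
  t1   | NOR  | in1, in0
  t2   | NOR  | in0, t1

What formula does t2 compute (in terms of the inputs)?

t1 = in1 NOR in0
t2 = in0 NOR t1 = in0 NOR (in1 NOR in0)

in0 NOR (in1 NOR in0)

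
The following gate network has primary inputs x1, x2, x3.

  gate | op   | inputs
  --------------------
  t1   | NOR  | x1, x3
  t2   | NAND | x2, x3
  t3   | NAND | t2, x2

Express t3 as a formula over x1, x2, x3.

(x2 NAND x3) NAND x2

t2 = x2 NAND x3
t3 = t2 NAND x2 = (x2 NAND x3) NAND x2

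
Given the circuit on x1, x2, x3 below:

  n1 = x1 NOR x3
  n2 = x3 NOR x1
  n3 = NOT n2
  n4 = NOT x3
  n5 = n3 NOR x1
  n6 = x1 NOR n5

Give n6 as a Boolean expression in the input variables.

x1 NOR (NOT (x3 NOR x1) NOR x1)

n2 = x3 NOR x1
n3 = NOT n2 = NOT (x3 NOR x1)
n5 = n3 NOR x1 = NOT (x3 NOR x1) NOR x1
n6 = x1 NOR n5 = x1 NOR (NOT (x3 NOR x1) NOR x1)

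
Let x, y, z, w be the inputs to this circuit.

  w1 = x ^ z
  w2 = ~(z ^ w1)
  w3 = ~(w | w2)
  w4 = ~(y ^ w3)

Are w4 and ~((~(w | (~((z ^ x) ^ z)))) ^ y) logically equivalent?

Yes

w1 = x ^ z
w2 = ~(z ^ w1) = ~(z ^ (x ^ z))
w3 = ~(w | w2) = ~(w | (~(z ^ (x ^ z))))
w4 = ~(y ^ w3) = ~(y ^ (~(w | (~(z ^ (x ^ z))))))
At x=0, y=1, z=0, w=0: circuit gives 0, formula gives 0.
At x=0, y=0, z=0, w=0: circuit gives 1, formula gives 1.
Agrees on all 16 inputs.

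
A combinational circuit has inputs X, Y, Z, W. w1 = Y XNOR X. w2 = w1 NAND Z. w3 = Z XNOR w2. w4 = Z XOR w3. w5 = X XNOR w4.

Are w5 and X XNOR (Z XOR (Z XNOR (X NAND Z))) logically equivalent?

w1 = Y XNOR X
w2 = w1 NAND Z = (Y XNOR X) NAND Z
w3 = Z XNOR w2 = Z XNOR ((Y XNOR X) NAND Z)
w4 = Z XOR w3 = Z XOR (Z XNOR ((Y XNOR X) NAND Z))
w5 = X XNOR w4 = X XNOR (Z XOR (Z XNOR ((Y XNOR X) NAND Z)))
At X=0, Y=0, Z=1, W=0: circuit gives 0, formula gives 1.

No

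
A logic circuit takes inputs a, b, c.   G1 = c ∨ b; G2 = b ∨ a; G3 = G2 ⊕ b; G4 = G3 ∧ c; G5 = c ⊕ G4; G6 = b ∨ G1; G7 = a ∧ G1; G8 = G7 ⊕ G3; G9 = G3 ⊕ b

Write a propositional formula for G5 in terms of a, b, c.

G2 = b ∨ a
G3 = G2 ⊕ b = (b ∨ a) ⊕ b
G4 = G3 ∧ c = ((b ∨ a) ⊕ b) ∧ c
G5 = c ⊕ G4 = c ⊕ (((b ∨ a) ⊕ b) ∧ c)

c ⊕ (((b ∨ a) ⊕ b) ∧ c)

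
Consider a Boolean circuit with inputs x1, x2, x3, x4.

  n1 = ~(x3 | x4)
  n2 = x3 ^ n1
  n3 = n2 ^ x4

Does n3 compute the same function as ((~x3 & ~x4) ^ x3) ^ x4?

n1 = ~(x3 | x4)
n2 = x3 ^ n1 = x3 ^ (~(x3 | x4))
n3 = n2 ^ x4 = (x3 ^ (~(x3 | x4))) ^ x4
At x1=0, x2=0, x3=1, x4=1: circuit gives 0, formula gives 0.
At x1=0, x2=0, x3=0, x4=0: circuit gives 1, formula gives 1.
Agrees on all 16 inputs.

Yes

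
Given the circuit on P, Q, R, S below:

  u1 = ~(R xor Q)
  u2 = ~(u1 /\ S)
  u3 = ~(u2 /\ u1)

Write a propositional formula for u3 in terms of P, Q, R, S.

u1 = ~(R xor Q)
u2 = ~(u1 /\ S) = ~((~(R xor Q)) /\ S)
u3 = ~(u2 /\ u1) = ~((~((~(R xor Q)) /\ S)) /\ (~(R xor Q)))

~((~((~(R xor Q)) /\ S)) /\ (~(R xor Q)))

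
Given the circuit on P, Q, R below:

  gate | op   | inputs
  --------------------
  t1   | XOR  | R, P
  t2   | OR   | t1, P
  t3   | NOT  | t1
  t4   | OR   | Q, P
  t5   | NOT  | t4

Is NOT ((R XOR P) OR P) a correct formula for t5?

t4 = Q OR P
t5 = NOT t4 = NOT (Q OR P)
At P=0, Q=0, R=1: circuit gives 1, formula gives 0.

No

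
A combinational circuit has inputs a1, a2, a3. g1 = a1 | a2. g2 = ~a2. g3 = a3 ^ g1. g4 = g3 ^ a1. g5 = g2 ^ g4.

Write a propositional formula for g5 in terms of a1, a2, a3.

g1 = a1 | a2
g2 = ~a2
g3 = a3 ^ g1 = a3 ^ (a1 | a2)
g4 = g3 ^ a1 = (a3 ^ (a1 | a2)) ^ a1
g5 = g2 ^ g4 = ~a2 ^ ((a3 ^ (a1 | a2)) ^ a1)

~a2 ^ ((a3 ^ (a1 | a2)) ^ a1)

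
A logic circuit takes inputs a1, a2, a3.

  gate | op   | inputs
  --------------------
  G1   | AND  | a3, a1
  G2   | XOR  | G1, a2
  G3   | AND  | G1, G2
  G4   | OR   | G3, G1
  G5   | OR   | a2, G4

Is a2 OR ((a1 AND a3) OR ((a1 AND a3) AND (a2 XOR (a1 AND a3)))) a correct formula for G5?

Yes

G1 = a3 AND a1
G2 = G1 XOR a2 = (a3 AND a1) XOR a2
G3 = G1 AND G2 = (a3 AND a1) AND ((a3 AND a1) XOR a2)
G4 = G3 OR G1 = ((a3 AND a1) AND ((a3 AND a1) XOR a2)) OR (a3 AND a1)
G5 = a2 OR G4 = a2 OR (((a3 AND a1) AND ((a3 AND a1) XOR a2)) OR (a3 AND a1))
At a1=0, a2=0, a3=0: circuit gives 0, formula gives 0.
At a1=0, a2=1, a3=0: circuit gives 1, formula gives 1.
Agrees on all 8 inputs.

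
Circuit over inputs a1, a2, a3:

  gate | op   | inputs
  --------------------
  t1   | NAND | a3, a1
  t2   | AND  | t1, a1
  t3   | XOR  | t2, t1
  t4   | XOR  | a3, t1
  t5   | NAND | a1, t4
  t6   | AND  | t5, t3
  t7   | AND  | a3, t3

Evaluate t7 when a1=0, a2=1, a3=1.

t1 = 1 NAND 0 = 1
t2 = 1 AND 0 = 0
t3 = 0 XOR 1 = 1
t7 = 1 AND 1 = 1

1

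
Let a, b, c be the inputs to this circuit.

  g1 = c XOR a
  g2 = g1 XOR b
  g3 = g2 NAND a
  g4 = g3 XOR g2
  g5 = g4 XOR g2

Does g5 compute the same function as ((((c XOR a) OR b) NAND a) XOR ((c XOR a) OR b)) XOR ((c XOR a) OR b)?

g1 = c XOR a
g2 = g1 XOR b = (c XOR a) XOR b
g3 = g2 NAND a = ((c XOR a) XOR b) NAND a
g4 = g3 XOR g2 = (((c XOR a) XOR b) NAND a) XOR ((c XOR a) XOR b)
g5 = g4 XOR g2 = ((((c XOR a) XOR b) NAND a) XOR ((c XOR a) XOR b)) XOR ((c XOR a) XOR b)
At a=1, b=1, c=0: circuit gives 1, formula gives 0.

No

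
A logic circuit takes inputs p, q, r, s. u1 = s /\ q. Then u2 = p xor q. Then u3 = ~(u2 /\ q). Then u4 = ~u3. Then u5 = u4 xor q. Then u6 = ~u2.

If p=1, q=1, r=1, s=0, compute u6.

1

u2 = 1 xor 1 = 0
u6 = ~0 = 1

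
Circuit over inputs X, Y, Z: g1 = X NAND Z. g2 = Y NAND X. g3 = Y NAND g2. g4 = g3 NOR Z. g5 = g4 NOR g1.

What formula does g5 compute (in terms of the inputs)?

((Y NAND (Y NAND X)) NOR Z) NOR (X NAND Z)

g1 = X NAND Z
g2 = Y NAND X
g3 = Y NAND g2 = Y NAND (Y NAND X)
g4 = g3 NOR Z = (Y NAND (Y NAND X)) NOR Z
g5 = g4 NOR g1 = ((Y NAND (Y NAND X)) NOR Z) NOR (X NAND Z)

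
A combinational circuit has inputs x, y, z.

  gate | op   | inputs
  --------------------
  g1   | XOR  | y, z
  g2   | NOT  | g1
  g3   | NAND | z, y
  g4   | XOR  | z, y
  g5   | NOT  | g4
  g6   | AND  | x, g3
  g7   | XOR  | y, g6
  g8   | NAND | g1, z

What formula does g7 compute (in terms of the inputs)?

g3 = z NAND y
g6 = x AND g3 = x AND (z NAND y)
g7 = y XOR g6 = y XOR (x AND (z NAND y))

y XOR (x AND (z NAND y))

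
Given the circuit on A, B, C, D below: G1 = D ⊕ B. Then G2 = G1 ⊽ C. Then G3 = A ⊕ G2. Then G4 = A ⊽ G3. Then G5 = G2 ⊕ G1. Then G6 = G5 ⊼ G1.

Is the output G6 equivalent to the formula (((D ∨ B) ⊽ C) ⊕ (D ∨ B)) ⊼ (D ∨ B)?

G1 = D ⊕ B
G2 = G1 ⊽ C = (D ⊕ B) ⊽ C
G5 = G2 ⊕ G1 = ((D ⊕ B) ⊽ C) ⊕ (D ⊕ B)
G6 = G5 ⊼ G1 = (((D ⊕ B) ⊽ C) ⊕ (D ⊕ B)) ⊼ (D ⊕ B)
At A=0, B=1, C=0, D=1: circuit gives 1, formula gives 0.

No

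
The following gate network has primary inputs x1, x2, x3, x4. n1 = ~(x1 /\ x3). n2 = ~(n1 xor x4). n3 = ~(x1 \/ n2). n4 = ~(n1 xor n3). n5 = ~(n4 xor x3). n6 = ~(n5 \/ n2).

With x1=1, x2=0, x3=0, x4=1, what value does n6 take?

n1 = ~(1 /\ 0) = 1
n2 = ~(1 xor 1) = 1
n3 = ~(1 \/ 1) = 0
n4 = ~(1 xor 0) = 0
n5 = ~(0 xor 0) = 1
n6 = ~(1 \/ 1) = 0

0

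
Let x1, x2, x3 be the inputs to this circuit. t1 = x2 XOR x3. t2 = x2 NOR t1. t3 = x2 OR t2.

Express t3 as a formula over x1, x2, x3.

t1 = x2 XOR x3
t2 = x2 NOR t1 = x2 NOR (x2 XOR x3)
t3 = x2 OR t2 = x2 OR (x2 NOR (x2 XOR x3))

x2 OR (x2 NOR (x2 XOR x3))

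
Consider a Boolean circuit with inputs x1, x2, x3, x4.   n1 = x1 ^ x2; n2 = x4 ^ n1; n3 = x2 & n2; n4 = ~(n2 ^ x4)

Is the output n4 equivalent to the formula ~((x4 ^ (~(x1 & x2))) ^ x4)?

n1 = x1 ^ x2
n2 = x4 ^ n1 = x4 ^ (x1 ^ x2)
n4 = ~(n2 ^ x4) = ~((x4 ^ (x1 ^ x2)) ^ x4)
At x1=0, x2=0, x3=0, x4=0: circuit gives 1, formula gives 0.

No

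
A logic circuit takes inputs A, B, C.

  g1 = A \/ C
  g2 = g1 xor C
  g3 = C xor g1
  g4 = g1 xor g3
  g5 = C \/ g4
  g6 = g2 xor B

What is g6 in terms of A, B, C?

g1 = A \/ C
g2 = g1 xor C = (A \/ C) xor C
g6 = g2 xor B = ((A \/ C) xor C) xor B

((A \/ C) xor C) xor B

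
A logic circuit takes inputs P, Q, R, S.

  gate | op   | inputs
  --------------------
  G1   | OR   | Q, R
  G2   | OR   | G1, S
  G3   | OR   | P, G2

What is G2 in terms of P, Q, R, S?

(Q OR R) OR S

G1 = Q OR R
G2 = G1 OR S = (Q OR R) OR S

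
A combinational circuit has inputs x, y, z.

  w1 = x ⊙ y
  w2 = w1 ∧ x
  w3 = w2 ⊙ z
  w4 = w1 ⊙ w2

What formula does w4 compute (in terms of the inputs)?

w1 = x ⊙ y
w2 = w1 ∧ x = (x ⊙ y) ∧ x
w4 = w1 ⊙ w2 = (x ⊙ y) ⊙ ((x ⊙ y) ∧ x)

(x ⊙ y) ⊙ ((x ⊙ y) ∧ x)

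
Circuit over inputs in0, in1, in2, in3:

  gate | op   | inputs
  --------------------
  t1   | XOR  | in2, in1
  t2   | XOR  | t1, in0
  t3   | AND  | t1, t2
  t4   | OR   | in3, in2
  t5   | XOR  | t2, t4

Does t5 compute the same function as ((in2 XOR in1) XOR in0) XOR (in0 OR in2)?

t1 = in2 XOR in1
t2 = t1 XOR in0 = (in2 XOR in1) XOR in0
t4 = in3 OR in2
t5 = t2 XOR t4 = ((in2 XOR in1) XOR in0) XOR (in3 OR in2)
At in0=0, in1=0, in2=0, in3=1: circuit gives 1, formula gives 0.

No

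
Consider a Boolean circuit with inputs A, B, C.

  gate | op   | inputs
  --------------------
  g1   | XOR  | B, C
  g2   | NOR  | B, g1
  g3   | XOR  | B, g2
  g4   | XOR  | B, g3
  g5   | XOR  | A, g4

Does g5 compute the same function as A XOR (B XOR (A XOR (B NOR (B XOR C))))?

No

g1 = B XOR C
g2 = B NOR g1 = B NOR (B XOR C)
g3 = B XOR g2 = B XOR (B NOR (B XOR C))
g4 = B XOR g3 = B XOR (B XOR (B NOR (B XOR C)))
g5 = A XOR g4 = A XOR (B XOR (B XOR (B NOR (B XOR C))))
At A=0, B=1, C=0: circuit gives 0, formula gives 1.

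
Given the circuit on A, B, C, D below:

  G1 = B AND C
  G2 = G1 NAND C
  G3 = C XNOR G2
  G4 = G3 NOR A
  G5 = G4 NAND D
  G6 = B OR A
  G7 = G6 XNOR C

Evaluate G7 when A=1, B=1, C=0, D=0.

G6 = 1 OR 1 = 1
G7 = 1 XNOR 0 = 0

0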